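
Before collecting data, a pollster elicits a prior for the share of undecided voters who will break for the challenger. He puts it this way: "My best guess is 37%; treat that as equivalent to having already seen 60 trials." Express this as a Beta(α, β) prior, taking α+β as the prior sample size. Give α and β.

α = 22.2, β = 37.8

Under the effective-sample-size interpretation, Beta(α, β) has prior mean α/(α+β) and prior sample size α+β.
So α+β = 60 and α/(α+β) = 0.37, giving α = 0.37·60 = 22.2 and β = 60 − 22.2 = 37.8.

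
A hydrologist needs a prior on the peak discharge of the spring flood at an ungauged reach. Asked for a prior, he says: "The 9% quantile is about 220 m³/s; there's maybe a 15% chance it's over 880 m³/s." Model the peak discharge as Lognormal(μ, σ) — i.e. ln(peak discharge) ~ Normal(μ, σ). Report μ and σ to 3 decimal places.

μ ≈ 6.176, σ ≈ 0.583

If T ~ Lognormal(μ,σ) then ln T ~ Normal(μ,σ), so the p-quantile of ln T is μ + z_p·σ.
ln(220) = 5.394 and ln(880) = 6.78; z_{0.09} = -1.341, z_{0.85} = 1.036.
σ = (6.78 − 5.394)/(1.036 − (-1.341)) = 0.583.
μ = 5.394 − (-1.341)·0.583 = 6.176.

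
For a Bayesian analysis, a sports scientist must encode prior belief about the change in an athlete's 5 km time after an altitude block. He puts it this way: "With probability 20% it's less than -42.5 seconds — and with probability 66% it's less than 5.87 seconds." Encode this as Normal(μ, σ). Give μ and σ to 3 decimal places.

For Normal(μ,σ), the p-quantile is μ + z_p·σ. Here z_{0.2} = -0.8416, z_{0.66} = 0.4125.
So -42.5 = μ − 0.8416σ and 5.87 = μ + 0.4125σ.
Subtracting: σ = (5.87 − -42.5)/(0.4125 − (-0.8416)) = 38.570.
Then μ = -42.5 − (-0.8416)·38.570 = -10.039.

μ = -10.039, σ = 38.570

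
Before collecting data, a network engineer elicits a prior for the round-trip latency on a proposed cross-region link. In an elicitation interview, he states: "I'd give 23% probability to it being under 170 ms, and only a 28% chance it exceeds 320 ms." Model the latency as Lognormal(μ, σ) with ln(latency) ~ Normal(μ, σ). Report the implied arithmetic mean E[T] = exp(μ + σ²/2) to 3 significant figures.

E[T] ≈ 271 ms

If T ~ Lognormal(μ,σ) then ln T ~ Normal(μ,σ), so the p-quantile of ln T is μ + z_p·σ.
ln(170) = 5.136 and ln(320) = 5.768; z_{0.23} = -0.7388, z_{0.72} = 0.5828.
σ = (5.768 − 5.136)/(0.5828 − (-0.7388)) = 0.479.
μ = 5.136 − (-0.7388)·0.479 = 5.489.
E[T] = exp(μ + σ²/2) = exp(5.489 + 0.1145) = 271 ms.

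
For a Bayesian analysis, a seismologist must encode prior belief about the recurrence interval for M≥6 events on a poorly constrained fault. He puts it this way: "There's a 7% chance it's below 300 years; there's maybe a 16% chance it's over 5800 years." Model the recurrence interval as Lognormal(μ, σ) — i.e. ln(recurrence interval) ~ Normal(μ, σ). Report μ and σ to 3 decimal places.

μ ≈ 7.473, σ ≈ 1.199

If T ~ Lognormal(μ,σ) then ln T ~ Normal(μ,σ), so the p-quantile of ln T is μ + z_p·σ.
ln(300) = 5.704 and ln(5800) = 8.666; z_{0.07} = -1.476, z_{0.84} = 0.9945.
σ = (8.666 − 5.704)/(0.9945 − (-1.476)) = 1.199.
μ = 5.704 − (-1.476)·1.199 = 7.473.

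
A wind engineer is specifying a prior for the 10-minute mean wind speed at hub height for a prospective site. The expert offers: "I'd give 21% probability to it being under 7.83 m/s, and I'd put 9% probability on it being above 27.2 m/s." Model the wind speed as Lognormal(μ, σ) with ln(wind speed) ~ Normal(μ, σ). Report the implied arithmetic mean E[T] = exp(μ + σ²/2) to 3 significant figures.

E[T] ≈ 14.8 m/s

If T ~ Lognormal(μ,σ) then ln T ~ Normal(μ,σ), so the p-quantile of ln T is μ + z_p·σ.
ln(7.83) = 2.058 and ln(27.2) = 3.303; z_{0.21} = -0.8064, z_{0.91} = 1.341.
σ = (3.303 − 2.058)/(1.341 − (-0.8064)) = 0.580.
μ = 2.058 − (-0.8064)·0.580 = 2.526.
E[T] = exp(μ + σ²/2) = exp(2.526 + 0.1682) = 14.8 m/s.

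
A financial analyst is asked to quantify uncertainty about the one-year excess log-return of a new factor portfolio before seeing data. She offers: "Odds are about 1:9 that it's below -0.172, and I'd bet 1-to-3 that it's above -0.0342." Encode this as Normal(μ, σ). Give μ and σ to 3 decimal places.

μ = -0.082, σ = 0.070

For Normal(μ,σ), the p-quantile is μ + z_p·σ. Here z_{0.1} = -1.282, z_{0.75} = 0.6745.
So -0.172 = μ − 1.282σ and -0.0342 = μ + 0.6745σ.
Subtracting: σ = (-0.0342 − -0.172)/(0.6745 − (-1.282)) = 0.070.
Then μ = -0.172 − (-1.282)·0.070 = -0.082.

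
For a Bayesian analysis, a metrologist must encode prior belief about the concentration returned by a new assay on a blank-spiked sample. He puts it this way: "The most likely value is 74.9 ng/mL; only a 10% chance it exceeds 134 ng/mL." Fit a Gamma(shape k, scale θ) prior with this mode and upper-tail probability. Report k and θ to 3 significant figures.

Gamma(k,θ) with k>1 has mode (k−1)θ, so θ = 74.9/(k−1).
Need P(X < 134) = 0.9 with θ tied to k this way. Start at k = 2, θ = 74.9: P(X<134) ≈ 0.534.
Too low — raise k to concentrate. Iterating converges to k ≈ 6.62.
Then θ = 74.9/(6.62−1) ≈ 13.3.

k ≈ 6.62, θ ≈ 13.3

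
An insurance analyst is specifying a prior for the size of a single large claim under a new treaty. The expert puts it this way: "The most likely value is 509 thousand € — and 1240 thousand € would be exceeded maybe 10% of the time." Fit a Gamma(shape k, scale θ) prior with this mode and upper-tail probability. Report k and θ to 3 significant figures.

k ≈ 3.42, θ ≈ 210

Gamma(k,θ) with k>1 has mode (k−1)θ, so θ = 509/(k−1).
Need P(X < 1240) = 0.9 with θ tied to k this way. Start at k = 2, θ = 509: P(X<1240) ≈ 0.699.
Too low — raise k to concentrate. Iterating converges to k ≈ 3.42.
Then θ = 509/(3.42−1) ≈ 210.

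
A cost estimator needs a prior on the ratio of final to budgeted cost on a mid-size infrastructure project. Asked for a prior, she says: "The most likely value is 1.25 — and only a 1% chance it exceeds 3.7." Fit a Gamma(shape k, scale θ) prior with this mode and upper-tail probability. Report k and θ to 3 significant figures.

Gamma(k,θ) with k>1 has mode (k−1)θ, so θ = 1.25/(k−1).
Need P(X < 3.7) = 0.99 with θ tied to k this way. Start at k = 2, θ = 1.25: P(X<3.7) ≈ 0.795.
Too low — raise k to concentrate. Iterating converges to k ≈ 4.84.
Then θ = 1.25/(4.84−1) ≈ 0.326.

k ≈ 4.84, θ ≈ 0.326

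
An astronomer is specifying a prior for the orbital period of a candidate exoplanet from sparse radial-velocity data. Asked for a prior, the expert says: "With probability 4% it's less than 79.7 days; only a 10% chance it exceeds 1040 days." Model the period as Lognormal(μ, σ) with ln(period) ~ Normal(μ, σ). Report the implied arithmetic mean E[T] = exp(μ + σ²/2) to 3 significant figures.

E[T] ≈ 503 days

If T ~ Lognormal(μ,σ) then ln T ~ Normal(μ,σ), so the p-quantile of ln T is μ + z_p·σ.
ln(79.7) = 4.378 and ln(1040) = 6.947; z_{0.04} = -1.751, z_{0.9} = 1.282.
σ = (6.947 − 4.378)/(1.282 − (-1.751)) = 0.847.
μ = 4.378 − (-1.751)·0.847 = 5.861.
E[T] = exp(μ + σ²/2) = exp(5.861 + 0.3588) = 503 days.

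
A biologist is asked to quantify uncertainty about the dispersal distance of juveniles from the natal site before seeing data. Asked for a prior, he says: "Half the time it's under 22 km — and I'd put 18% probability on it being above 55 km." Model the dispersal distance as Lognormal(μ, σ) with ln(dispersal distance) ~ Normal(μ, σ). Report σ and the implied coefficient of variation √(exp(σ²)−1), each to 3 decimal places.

If T ~ Lognormal(μ,σ) then ln T ~ Normal(μ,σ), so the p-quantile of ln T is μ + z_p·σ.
ln(22) = 3.091 and ln(55) = 4.007; z_{0.5} = 0, z_{0.82} = 0.9154.
σ = (4.007 − 3.091)/(0.9154 − (0)) = 1.001.
μ = 3.091 − (0)·1.001 = 3.091.
CV = √(exp(σ²)−1) = √(exp(1.0020)−1) = 1.313.

σ ≈ 1.001, CV ≈ 1.313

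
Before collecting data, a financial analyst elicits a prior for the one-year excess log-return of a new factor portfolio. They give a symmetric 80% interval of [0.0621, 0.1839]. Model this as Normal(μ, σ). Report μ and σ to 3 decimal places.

A symmetric 80% interval runs μ ± z·σ with z = 1.282.
Half-width = 0.0609, so σ = 0.0609/1.282 = 0.048.
μ is the interval midpoint, 0.123.

μ = 0.123, σ = 0.048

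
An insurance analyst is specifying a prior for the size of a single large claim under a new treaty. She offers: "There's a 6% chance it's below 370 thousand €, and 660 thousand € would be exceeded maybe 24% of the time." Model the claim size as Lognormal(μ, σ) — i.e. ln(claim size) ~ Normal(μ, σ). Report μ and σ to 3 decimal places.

μ ≈ 6.311, σ ≈ 0.256

If T ~ Lognormal(μ,σ) then ln T ~ Normal(μ,σ), so the p-quantile of ln T is μ + z_p·σ.
ln(370) = 5.914 and ln(660) = 6.492; z_{0.06} = -1.555, z_{0.76} = 0.7063.
σ = (6.492 − 5.914)/(0.7063 − (-1.555)) = 0.256.
μ = 5.914 − (-1.555)·0.256 = 6.311.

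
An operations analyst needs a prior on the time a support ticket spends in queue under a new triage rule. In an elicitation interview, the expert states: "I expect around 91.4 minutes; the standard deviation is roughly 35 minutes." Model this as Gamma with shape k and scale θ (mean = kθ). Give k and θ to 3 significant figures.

k ≈ 6.82, θ ≈ 13.4

For Gamma(k, scale θ): mean = kθ, variance = kθ², so CV = 1/√k.
CV = SD/mean = 35/91.4 = 0.3829, hence k = 1/CV² = 6.82.
Then θ = mean/k = 91.4/6.82 = 13.4.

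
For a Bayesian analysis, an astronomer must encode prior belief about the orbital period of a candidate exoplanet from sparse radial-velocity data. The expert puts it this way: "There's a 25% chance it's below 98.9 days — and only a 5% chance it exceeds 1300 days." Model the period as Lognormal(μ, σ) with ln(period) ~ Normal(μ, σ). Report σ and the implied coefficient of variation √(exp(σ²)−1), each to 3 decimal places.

σ ≈ 1.111, CV ≈ 1.560

If T ~ Lognormal(μ,σ) then ln T ~ Normal(μ,σ), so the p-quantile of ln T is μ + z_p·σ.
ln(98.9) = 4.594 and ln(1300) = 7.17; z_{0.25} = -0.6745, z_{0.95} = 1.645.
σ = (7.17 − 4.594)/(1.645 − (-0.6745)) = 1.111.
μ = 4.594 − (-0.6745)·1.111 = 5.343.
CV = √(exp(σ²)−1) = √(exp(1.2336)−1) = 1.560.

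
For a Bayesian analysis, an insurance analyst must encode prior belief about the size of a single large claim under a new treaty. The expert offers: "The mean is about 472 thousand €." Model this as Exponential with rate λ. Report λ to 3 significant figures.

Exponential mean = 1/λ, so λ = 1/472.0 = 0.00212.

λ ≈ 0.00212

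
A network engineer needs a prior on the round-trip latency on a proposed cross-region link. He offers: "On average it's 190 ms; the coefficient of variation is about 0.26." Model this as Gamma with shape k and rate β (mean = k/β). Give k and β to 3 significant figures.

k ≈ 14.8, β ≈ 0.0779

For Gamma(k, rate β): mean = k/β, variance = k/β², so CV = 1/√k.
CV = 0.26, hence k = 1/CV² = 14.8.
Then β = k/mean = 14.8/190 = 0.0779.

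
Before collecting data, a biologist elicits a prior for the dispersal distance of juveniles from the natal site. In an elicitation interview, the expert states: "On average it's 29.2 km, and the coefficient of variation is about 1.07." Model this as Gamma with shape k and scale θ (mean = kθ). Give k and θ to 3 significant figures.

For Gamma(k, scale θ): mean = kθ, variance = kθ², so CV = 1/√k.
CV = 1.07, hence k = 1/CV² = 0.873.
Then θ = mean/k = 29.2/0.873 = 33.4.

k ≈ 0.873, θ ≈ 33.4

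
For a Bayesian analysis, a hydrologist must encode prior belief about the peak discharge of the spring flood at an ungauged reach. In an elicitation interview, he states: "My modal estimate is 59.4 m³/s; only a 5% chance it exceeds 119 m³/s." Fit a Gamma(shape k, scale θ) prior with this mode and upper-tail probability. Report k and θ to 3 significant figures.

Gamma(k,θ) with k>1 has mode (k−1)θ, so θ = 59.4/(k−1).
Need P(X < 119) = 0.95 with θ tied to k this way. Start at k = 2, θ = 59.4: P(X<119) ≈ 0.595.
Too low — raise k to concentrate. Iterating converges to k ≈ 6.74.
Then θ = 59.4/(6.74−1) ≈ 10.3.

k ≈ 6.74, θ ≈ 10.3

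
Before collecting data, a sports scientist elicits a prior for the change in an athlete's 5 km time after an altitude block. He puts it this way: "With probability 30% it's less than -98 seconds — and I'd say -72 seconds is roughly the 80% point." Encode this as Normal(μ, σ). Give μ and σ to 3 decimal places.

μ = -88.019, σ = 19.033

For Normal(μ,σ), the p-quantile is μ + z_p·σ. Here z_{0.3} = -0.5244, z_{0.8} = 0.8416.
So -98 = μ − 0.5244σ and -72 = μ + 0.8416σ.
Subtracting: σ = (-72 − -98)/(0.8416 − (-0.5244)) = 19.033.
Then μ = -98 − (-0.5244)·19.033 = -88.019.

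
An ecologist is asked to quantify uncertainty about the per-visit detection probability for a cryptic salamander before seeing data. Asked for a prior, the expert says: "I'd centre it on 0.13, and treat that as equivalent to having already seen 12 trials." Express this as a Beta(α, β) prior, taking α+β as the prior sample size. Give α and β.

α = 1.56, β = 10.44

Under the effective-sample-size interpretation, Beta(α, β) has prior mean α/(α+β) and prior sample size α+β.
So α+β = 12 and α/(α+β) = 0.13, giving α = 0.13·12 = 1.56 and β = 12 − 1.56 = 10.44.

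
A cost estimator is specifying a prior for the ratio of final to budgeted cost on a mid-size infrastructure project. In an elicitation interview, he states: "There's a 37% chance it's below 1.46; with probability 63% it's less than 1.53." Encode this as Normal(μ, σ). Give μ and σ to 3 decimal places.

μ = 1.495, σ = 0.105

For Normal(μ,σ), the p-quantile is μ + z_p·σ. Here z_{0.37} = -0.3319, z_{0.63} = 0.3319.
So 1.46 = μ − 0.3319σ and 1.53 = μ + 0.3319σ.
Subtracting: σ = (1.53 − 1.46)/(0.3319 − (-0.3319)) = 0.105.
Then μ = 1.46 − (-0.3319)·0.105 = 1.495.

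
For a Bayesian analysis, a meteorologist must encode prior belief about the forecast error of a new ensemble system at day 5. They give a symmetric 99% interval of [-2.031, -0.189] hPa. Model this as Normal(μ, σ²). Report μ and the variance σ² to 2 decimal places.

A symmetric 99% interval runs μ ± z·σ with z = 2.576.
Half-width = 0.921, so σ = 0.921/2.576 = 0.358 and σ² = 0.13.
μ is the interval midpoint, -1.11.

μ = -1.11, σ² = 0.13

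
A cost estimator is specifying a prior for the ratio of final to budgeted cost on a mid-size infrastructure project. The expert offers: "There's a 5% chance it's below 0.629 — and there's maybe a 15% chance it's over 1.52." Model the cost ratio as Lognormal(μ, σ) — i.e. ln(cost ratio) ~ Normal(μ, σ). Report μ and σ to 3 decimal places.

If T ~ Lognormal(μ,σ) then ln T ~ Normal(μ,σ), so the p-quantile of ln T is μ + z_p·σ.
ln(0.629) = -0.4636 and ln(1.52) = 0.4187; z_{0.05} = -1.645, z_{0.85} = 1.036.
σ = (0.4187 − -0.4636)/(1.036 − (-1.645)) = 0.329.
μ = -0.4636 − (-1.645)·0.329 = 0.078.

μ ≈ 0.078, σ ≈ 0.329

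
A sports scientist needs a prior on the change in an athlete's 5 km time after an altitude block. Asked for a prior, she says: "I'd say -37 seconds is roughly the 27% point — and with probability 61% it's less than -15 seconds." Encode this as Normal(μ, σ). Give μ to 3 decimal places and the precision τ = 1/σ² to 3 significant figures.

μ = -21.888, τ = 0.00164

For Normal(μ,σ), the p-quantile is μ + z_p·σ. Here z_{0.27} = -0.6128, z_{0.61} = 0.2793.
So -37 = μ − 0.6128σ and -15 = μ + 0.2793σ.
Subtracting: σ = (-15 − -37)/(0.2793 − (-0.6128)) = 24.660.
Then μ = -37 − (-0.6128)·24.660 = -21.888.
Precision τ = 1/σ² = 1/24.66² = 0.00164.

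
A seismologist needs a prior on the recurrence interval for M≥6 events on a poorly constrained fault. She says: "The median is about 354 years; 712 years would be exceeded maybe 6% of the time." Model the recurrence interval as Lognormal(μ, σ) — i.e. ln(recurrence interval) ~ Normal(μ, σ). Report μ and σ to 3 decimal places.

If T ~ Lognormal(μ,σ) then ln T ~ Normal(μ,σ), so the p-quantile of ln T is μ + z_p·σ.
ln(354) = 5.869 and ln(712) = 6.568; z_{0.5} = 0, z_{0.94} = 1.555.
σ = (6.568 − 5.869)/(1.555 − (0)) = 0.449.
μ = 5.869 − (0)·0.449 = 5.869.

μ ≈ 5.869, σ ≈ 0.449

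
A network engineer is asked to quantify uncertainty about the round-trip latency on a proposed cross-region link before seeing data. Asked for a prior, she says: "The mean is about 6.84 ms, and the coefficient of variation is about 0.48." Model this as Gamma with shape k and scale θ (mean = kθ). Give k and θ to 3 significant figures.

k ≈ 4.34, θ ≈ 1.58

For Gamma(k, scale θ): mean = kθ, variance = kθ², so CV = 1/√k.
CV = 0.48, hence k = 1/CV² = 4.34.
Then θ = mean/k = 6.84/4.34 = 1.58.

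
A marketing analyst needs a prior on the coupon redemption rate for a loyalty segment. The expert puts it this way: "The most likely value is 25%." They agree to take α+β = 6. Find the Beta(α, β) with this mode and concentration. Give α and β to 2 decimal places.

α = 2.00, β = 4.00

For α,β > 1 the Beta mode is (α−1)/(α+β−2). With α+β = 6, the mode is (α−1)/4.
Set (α−1)/4 = 0.25 → α = 1 + 0.25·4 = 2.00.
β = 6 − α = 4.00.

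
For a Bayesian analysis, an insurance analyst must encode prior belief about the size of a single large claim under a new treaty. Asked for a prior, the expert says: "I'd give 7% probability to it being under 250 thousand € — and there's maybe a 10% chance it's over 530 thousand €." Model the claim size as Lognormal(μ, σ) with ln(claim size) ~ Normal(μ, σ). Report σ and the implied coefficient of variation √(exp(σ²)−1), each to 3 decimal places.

If T ~ Lognormal(μ,σ) then ln T ~ Normal(μ,σ), so the p-quantile of ln T is μ + z_p·σ.
ln(250) = 5.521 and ln(530) = 6.273; z_{0.07} = -1.476, z_{0.9} = 1.282.
σ = (6.273 − 5.521)/(1.282 − (-1.476)) = 0.273.
μ = 5.521 − (-1.476)·0.273 = 5.924.
CV = √(exp(σ²)−1) = √(exp(0.0743)−1) = 0.278.

σ ≈ 0.273, CV ≈ 0.278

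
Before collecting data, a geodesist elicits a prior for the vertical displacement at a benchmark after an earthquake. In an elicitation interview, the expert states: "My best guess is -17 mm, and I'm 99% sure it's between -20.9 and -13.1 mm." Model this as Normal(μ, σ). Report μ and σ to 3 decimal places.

μ = -17.000, σ = 1.514

A symmetric 99% interval runs μ ± z·σ with z = 2.576.
Half-width = 3.9, so σ = 3.9/2.576 = 1.514.
μ is the stated best guess, -17.000.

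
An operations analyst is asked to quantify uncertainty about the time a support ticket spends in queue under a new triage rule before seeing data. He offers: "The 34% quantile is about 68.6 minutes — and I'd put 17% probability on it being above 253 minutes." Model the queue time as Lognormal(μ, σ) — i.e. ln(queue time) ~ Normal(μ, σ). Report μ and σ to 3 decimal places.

If T ~ Lognormal(μ,σ) then ln T ~ Normal(μ,σ), so the p-quantile of ln T is μ + z_p·σ.
ln(68.6) = 4.228 and ln(253) = 5.533; z_{0.34} = -0.4125, z_{0.83} = 0.9542.
σ = (5.533 − 4.228)/(0.9542 − (-0.4125)) = 0.955.
μ = 4.228 − (-0.4125)·0.955 = 4.622.

μ ≈ 4.622, σ ≈ 0.955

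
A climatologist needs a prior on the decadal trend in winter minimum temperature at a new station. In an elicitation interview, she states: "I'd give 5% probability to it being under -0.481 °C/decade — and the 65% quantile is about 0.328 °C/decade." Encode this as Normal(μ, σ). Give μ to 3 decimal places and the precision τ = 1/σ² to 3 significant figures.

μ = 0.174, τ = 6.3

The p-quantile of Normal(μ,σ) is μ + z_p·σ, with z_{0.05} = -1.645 and z_{0.65} = 0.3853.
Eliminate σ: μ = (z₂·x₁ − z₁·x₂)/(z₂ − z₁) = (0.3853·-0.481 − (-1.645)·0.328)/2.03 = 0.174.
Then σ = (x₂ − x₁)/(z₂ − z₁) = (0.328 − -0.481)/2.03 = 0.398.
Precision τ = 1/σ² = 1/0.3985² = 6.3.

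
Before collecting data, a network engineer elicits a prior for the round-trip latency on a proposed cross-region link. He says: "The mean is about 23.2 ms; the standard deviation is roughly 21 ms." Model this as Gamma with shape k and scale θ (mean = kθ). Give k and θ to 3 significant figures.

k ≈ 1.22, θ ≈ 19

For Gamma(k, scale θ): mean = kθ, variance = kθ², so CV = 1/√k.
CV = SD/mean = 21/23.2 = 0.9052, hence k = 1/CV² = 1.22.
Then θ = mean/k = 23.2/1.22 = 19.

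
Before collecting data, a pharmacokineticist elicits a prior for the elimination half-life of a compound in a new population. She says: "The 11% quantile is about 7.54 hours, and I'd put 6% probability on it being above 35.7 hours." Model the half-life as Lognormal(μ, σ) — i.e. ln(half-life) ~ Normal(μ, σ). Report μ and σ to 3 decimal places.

μ ≈ 2.706, σ ≈ 0.559

If T ~ Lognormal(μ,σ) then ln T ~ Normal(μ,σ), so the p-quantile of ln T is μ + z_p·σ.
ln(7.54) = 2.02 and ln(35.7) = 3.575; z_{0.11} = -1.227, z_{0.94} = 1.555.
σ = (3.575 − 2.02)/(1.555 − (-1.227)) = 0.559.
μ = 2.02 − (-1.227)·0.559 = 2.706.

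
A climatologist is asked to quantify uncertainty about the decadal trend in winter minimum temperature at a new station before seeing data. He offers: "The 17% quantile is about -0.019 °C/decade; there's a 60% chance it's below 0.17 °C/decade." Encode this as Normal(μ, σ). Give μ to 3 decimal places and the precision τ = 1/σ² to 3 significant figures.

μ = 0.130, τ = 40.8

The p-quantile of Normal(μ,σ) is μ + z_p·σ, with z_{0.17} = -0.9542 and z_{0.6} = 0.2533.
Eliminate σ: μ = (z₂·x₁ − z₁·x₂)/(z₂ − z₁) = (0.2533·-0.019 − (-0.9542)·0.17)/1.208 = 0.130.
Then σ = (x₂ − x₁)/(z₂ − z₁) = (0.17 − -0.019)/1.208 = 0.157.
Precision τ = 1/σ² = 1/0.1565² = 40.8.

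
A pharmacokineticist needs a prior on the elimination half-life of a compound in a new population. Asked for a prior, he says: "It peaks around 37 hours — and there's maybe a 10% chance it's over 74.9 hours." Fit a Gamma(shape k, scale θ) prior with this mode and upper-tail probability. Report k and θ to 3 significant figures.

Gamma(k,θ) with k>1 has mode (k−1)θ, so θ = 37/(k−1).
Need P(X < 74.9) = 0.9 with θ tied to k this way. Start at k = 2, θ = 37: P(X<74.9) ≈ 0.601.
Too low — raise k to concentrate. Iterating converges to k ≈ 4.86.
Then θ = 37/(4.86−1) ≈ 9.59.

k ≈ 4.86, θ ≈ 9.59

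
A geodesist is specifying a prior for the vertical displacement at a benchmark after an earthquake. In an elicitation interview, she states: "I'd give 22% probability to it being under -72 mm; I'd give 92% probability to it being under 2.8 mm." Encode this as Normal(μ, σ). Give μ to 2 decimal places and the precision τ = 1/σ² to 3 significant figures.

μ = -45.47, τ = 0.000847

The p-quantile of Normal(μ,σ) is μ + z_p·σ, with z_{0.22} = -0.7722 and z_{0.92} = 1.405.
Eliminate σ: μ = (z₂·x₁ − z₁·x₂)/(z₂ − z₁) = (1.405·-72 − (-0.7722)·2.8)/2.177 = -45.47.
Then σ = (x₂ − x₁)/(z₂ − z₁) = (2.8 − -72)/2.177 = 34.36.
Precision τ = 1/σ² = 1/34.36² = 0.000847.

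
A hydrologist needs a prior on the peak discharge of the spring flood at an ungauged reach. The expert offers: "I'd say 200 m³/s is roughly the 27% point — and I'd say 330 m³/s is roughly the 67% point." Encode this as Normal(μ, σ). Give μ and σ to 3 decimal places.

μ = 275.676, σ = 123.489

For Normal(μ,σ), the p-quantile is μ + z_p·σ. Here z_{0.27} = -0.6128, z_{0.67} = 0.4399.
So 200 = μ − 0.6128σ and 330 = μ + 0.4399σ.
Subtracting: σ = (330 − 200)/(0.4399 − (-0.6128)) = 123.489.
Then μ = 200 − (-0.6128)·123.489 = 275.676.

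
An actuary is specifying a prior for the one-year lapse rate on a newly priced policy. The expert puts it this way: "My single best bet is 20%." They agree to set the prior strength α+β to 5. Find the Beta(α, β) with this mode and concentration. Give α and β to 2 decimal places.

For α,β > 1 the Beta mode is (α−1)/(α+β−2). With α+β = 5, the mode is (α−1)/3.
Set (α−1)/3 = 0.2 → α = 1 + 0.2·3 = 1.60.
β = 5 − α = 3.40.

α = 1.60, β = 3.40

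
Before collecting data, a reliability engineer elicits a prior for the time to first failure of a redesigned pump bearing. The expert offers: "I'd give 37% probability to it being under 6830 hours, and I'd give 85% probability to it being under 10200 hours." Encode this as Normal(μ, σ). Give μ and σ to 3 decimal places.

μ = 7647.333, σ = 2462.934

The p-quantile of Normal(μ,σ) is μ + z_p·σ, with z_{0.37} = -0.3319 and z_{0.85} = 1.036.
Eliminate σ: μ = (z₂·x₁ − z₁·x₂)/(z₂ − z₁) = (1.036·6830 − (-0.3319)·10200)/1.368 = 7647.333.
Then σ = (x₂ − x₁)/(z₂ − z₁) = (10200 − 6830)/1.368 = 2462.934.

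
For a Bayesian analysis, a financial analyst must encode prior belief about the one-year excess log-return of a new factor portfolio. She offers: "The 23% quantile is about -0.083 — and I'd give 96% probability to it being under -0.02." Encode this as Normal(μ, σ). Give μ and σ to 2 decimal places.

For Normal(μ,σ), the p-quantile is μ + z_p·σ. Here z_{0.23} = -0.7388, z_{0.96} = 1.751.
So -0.083 = μ − 0.7388σ and -0.02 = μ + 1.751σ.
Subtracting: σ = (-0.02 − -0.083)/(1.751 − (-0.7388)) = 0.03.
Then μ = -0.083 − (-0.7388)·0.03 = -0.06.

μ = -0.06, σ = 0.03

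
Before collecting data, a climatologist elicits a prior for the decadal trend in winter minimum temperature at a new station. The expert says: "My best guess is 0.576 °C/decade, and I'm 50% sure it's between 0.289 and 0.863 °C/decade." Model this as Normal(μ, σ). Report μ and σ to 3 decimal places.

μ = 0.576, σ = 0.426

A symmetric 50% interval runs μ ± z·σ with z = 0.6745.
Half-width = 0.287, so σ = 0.287/0.6745 = 0.426.
μ is the stated best guess, 0.576.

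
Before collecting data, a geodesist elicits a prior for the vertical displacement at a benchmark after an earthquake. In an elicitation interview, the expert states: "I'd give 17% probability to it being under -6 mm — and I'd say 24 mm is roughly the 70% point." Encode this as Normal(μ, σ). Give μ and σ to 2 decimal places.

The p-quantile of Normal(μ,σ) is μ + z_p·σ, with z_{0.17} = -0.9542 and z_{0.7} = 0.5244.
Eliminate σ: μ = (z₂·x₁ − z₁·x₂)/(z₂ − z₁) = (0.5244·-6 − (-0.9542)·24)/1.479 = 13.36.
Then σ = (x₂ − x₁)/(z₂ − z₁) = (24 − -6)/1.479 = 20.29.

μ = 13.36, σ = 20.29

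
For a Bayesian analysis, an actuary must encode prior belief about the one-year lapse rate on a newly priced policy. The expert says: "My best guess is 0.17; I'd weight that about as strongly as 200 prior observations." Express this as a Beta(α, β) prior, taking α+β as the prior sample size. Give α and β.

α = 34, β = 166

Under the effective-sample-size interpretation, Beta(α, β) has prior mean α/(α+β) and prior sample size α+β.
So α+β = 200 and α/(α+β) = 0.17, giving α = 0.17·200 = 34 and β = 200 − 34 = 166.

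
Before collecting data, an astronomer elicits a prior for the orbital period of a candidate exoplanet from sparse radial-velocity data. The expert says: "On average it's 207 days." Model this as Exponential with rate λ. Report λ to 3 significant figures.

λ ≈ 0.00483

Exponential mean = 1/λ, so λ = 1/207.0 = 0.00483.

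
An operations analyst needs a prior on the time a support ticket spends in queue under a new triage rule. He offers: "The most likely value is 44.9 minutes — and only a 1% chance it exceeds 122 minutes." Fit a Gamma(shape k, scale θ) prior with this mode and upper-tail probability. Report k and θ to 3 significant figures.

Gamma(k,θ) with k>1 has mode (k−1)θ, so θ = 44.9/(k−1).
Need P(X < 122) = 0.99 with θ tied to k this way. Start at k = 2, θ = 44.9: P(X<122) ≈ 0.754.
Too low — raise k to concentrate. Iterating converges to k ≈ 5.61.
Then θ = 44.9/(5.61−1) ≈ 9.74.

k ≈ 5.61, θ ≈ 9.74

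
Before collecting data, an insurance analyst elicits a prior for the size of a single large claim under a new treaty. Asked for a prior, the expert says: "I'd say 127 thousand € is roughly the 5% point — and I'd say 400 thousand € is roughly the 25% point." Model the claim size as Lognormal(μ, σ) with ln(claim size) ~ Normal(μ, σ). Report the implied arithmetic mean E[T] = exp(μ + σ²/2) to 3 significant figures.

If T ~ Lognormal(μ,σ) then ln T ~ Normal(μ,σ), so the p-quantile of ln T is μ + z_p·σ.
ln(127) = 4.844 and ln(400) = 5.991; z_{0.05} = -1.645, z_{0.25} = -0.6745.
σ = (5.991 − 4.844)/(-0.6745 − (-1.645)) = 1.182.
μ = 4.844 − (-1.645)·1.182 = 6.789.
E[T] = exp(μ + σ²/2) = exp(6.789 + 0.6989) = 1790 thousand €.

E[T] ≈ 1790 thousand €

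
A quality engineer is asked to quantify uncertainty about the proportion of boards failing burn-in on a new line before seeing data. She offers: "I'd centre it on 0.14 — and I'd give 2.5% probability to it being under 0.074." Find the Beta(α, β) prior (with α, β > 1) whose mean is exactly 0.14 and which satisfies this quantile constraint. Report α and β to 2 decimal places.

With mean 0.14 fixed, write α = 0.14s, β = 0.86s where s = α+β.
Need P(θ < 0.074) = 0.025 under Beta(0.14s, 0.86s). Normal approximation: (q−m)/√(m(1−m)/s) ≈ z_{0.025} = -1.96, so s ≈ 0.14·0.86·(-1.96)²/(0.074−0.14)² = 106.2.
At s = 106.2: P(θ<0.074) ≈ 0.012. Adjusting to match 0.025 gives s ≈ 81.51.
So α = 0.14·81.51 ≈ 11.41, β = 0.86·81.51 ≈ 70.10.

α ≈ 11.41, β ≈ 70.10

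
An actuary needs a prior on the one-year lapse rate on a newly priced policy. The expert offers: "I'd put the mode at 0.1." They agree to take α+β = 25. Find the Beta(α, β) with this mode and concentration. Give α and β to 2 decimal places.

For α,β > 1 the Beta mode is (α−1)/(α+β−2). With α+β = 25, the mode is (α−1)/23.
Set (α−1)/23 = 0.1 → α = 1 + 0.1·23 = 3.30.
β = 25 − α = 21.70.

α = 3.30, β = 21.70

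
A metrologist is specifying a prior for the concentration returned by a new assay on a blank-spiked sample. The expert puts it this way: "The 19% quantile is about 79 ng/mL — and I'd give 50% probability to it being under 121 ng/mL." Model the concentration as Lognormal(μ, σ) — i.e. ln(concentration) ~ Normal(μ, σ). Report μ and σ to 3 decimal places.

If T ~ Lognormal(μ,σ) then ln T ~ Normal(μ,σ), so the p-quantile of ln T is μ + z_p·σ.
ln(79) = 4.369 and ln(121) = 4.796; z_{0.19} = -0.8779, z_{0.5} = 0.
σ = (4.796 − 4.369)/(0 − (-0.8779)) = 0.486.
μ = 4.369 − (-0.8779)·0.486 = 4.796.

μ ≈ 4.796, σ ≈ 0.486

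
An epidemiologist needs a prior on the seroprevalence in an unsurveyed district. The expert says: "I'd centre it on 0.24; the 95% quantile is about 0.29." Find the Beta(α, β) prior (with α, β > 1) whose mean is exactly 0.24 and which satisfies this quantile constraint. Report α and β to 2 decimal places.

α ≈ 49.90, β ≈ 158.03

With mean 0.24 fixed, write α = 0.24s, β = 0.76s where s = α+β.
Need P(θ < 0.29) = 0.95 under Beta(0.24s, 0.76s). Normal approximation: (q−m)/√(m(1−m)/s) ≈ z_{0.95} = 1.64, so s ≈ 0.24·0.76·(1.64)²/(0.29−0.24)² = 197.4.
At s = 197.4: P(θ<0.29) ≈ 0.946. Adjusting to match 0.95 gives s ≈ 207.93.
So α = 0.24·207.93 ≈ 49.90, β = 0.76·207.93 ≈ 158.03.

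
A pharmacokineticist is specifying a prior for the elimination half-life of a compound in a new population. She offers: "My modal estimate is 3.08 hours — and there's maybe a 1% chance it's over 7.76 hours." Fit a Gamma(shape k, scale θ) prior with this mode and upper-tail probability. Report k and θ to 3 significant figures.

k ≈ 6.49, θ ≈ 0.561

Gamma(k,θ) with k>1 has mode (k−1)θ, so θ = 3.08/(k−1).
Need P(X < 7.76) = 0.99 with θ tied to k this way. Start at k = 2, θ = 3.08: P(X<7.76) ≈ 0.717.
Too low — raise k to concentrate. Iterating converges to k ≈ 6.49.
Then θ = 3.08/(6.49−1) ≈ 0.561.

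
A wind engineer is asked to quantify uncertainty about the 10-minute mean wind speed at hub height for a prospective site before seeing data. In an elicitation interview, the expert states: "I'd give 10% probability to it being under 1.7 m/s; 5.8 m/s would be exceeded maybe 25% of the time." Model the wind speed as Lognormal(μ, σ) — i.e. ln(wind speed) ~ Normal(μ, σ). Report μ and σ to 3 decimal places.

If T ~ Lognormal(μ,σ) then ln T ~ Normal(μ,σ), so the p-quantile of ln T is μ + z_p·σ.
ln(1.7) = 0.5306 and ln(5.8) = 1.758; z_{0.1} = -1.282, z_{0.75} = 0.6745.
σ = (1.758 − 0.5306)/(0.6745 − (-1.282)) = 0.627.
μ = 0.5306 − (-1.282)·0.627 = 1.335.

μ ≈ 1.335, σ ≈ 0.627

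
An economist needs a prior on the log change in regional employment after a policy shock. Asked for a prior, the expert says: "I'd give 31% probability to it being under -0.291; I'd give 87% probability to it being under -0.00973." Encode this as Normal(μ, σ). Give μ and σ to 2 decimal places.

The p-quantile of Normal(μ,σ) is μ + z_p·σ, with z_{0.31} = -0.4959 and z_{0.87} = 1.126.
Eliminate σ: μ = (z₂·x₁ − z₁·x₂)/(z₂ − z₁) = (1.126·-0.291 − (-0.4959)·-0.00973)/1.622 = -0.21.
Then σ = (x₂ − x₁)/(z₂ − z₁) = (-0.00973 − -0.291)/1.622 = 0.17.

μ = -0.21, σ = 0.17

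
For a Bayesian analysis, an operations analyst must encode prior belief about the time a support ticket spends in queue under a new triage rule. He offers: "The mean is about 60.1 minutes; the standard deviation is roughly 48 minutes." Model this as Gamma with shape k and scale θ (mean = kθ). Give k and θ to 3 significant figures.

For Gamma(k, scale θ): mean = kθ, variance = kθ², so CV = 1/√k.
CV = SD/mean = 48/60.1 = 0.7987, hence k = 1/CV² = 1.57.
Then θ = mean/k = 60.1/1.57 = 38.3.

k ≈ 1.57, θ ≈ 38.3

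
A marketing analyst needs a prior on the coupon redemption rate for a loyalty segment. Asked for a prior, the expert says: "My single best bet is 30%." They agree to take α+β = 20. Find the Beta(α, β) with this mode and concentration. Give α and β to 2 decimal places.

α = 6.40, β = 13.60

For α,β > 1 the Beta mode is (α−1)/(α+β−2). With α+β = 20, the mode is (α−1)/18.
Set (α−1)/18 = 0.3 → α = 1 + 0.3·18 = 6.40.
β = 20 − α = 13.60.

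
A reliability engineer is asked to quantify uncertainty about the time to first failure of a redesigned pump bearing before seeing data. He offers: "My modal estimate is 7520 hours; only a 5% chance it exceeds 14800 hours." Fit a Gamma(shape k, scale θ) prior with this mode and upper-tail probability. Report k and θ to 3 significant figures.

k ≈ 7.05, θ ≈ 1240

Gamma(k,θ) with k>1 has mode (k−1)θ, so θ = 7520/(k−1).
Need P(X < 14800) = 0.95 with θ tied to k this way. Start at k = 2, θ = 7520: P(X<14800) ≈ 0.585.
Too low — raise k to concentrate. Iterating converges to k ≈ 7.05.
Then θ = 7520/(7.05−1) ≈ 1240.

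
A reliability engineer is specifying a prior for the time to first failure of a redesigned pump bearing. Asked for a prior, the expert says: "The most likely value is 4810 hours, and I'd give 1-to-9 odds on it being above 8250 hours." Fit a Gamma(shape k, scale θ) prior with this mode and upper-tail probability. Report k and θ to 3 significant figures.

k ≈ 7.51, θ ≈ 739

Gamma(k,θ) with k>1 has mode (k−1)θ, so θ = 4810/(k−1).
Need P(X < 8250) = 0.9 with θ tied to k this way. Start at k = 2, θ = 4810: P(X<8250) ≈ 0.511.
Too low — raise k to concentrate. Iterating converges to k ≈ 7.51.
Then θ = 4810/(7.51−1) ≈ 739.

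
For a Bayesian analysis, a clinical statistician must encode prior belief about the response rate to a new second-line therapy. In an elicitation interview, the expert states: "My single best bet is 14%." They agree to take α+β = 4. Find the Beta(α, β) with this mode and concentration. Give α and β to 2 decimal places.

α = 1.28, β = 2.72

For α,β > 1 the Beta mode is (α−1)/(α+β−2). With α+β = 4, the mode is (α−1)/2.
Set (α−1)/2 = 0.14 → α = 1 + 0.14·2 = 1.28.
β = 4 − α = 2.72.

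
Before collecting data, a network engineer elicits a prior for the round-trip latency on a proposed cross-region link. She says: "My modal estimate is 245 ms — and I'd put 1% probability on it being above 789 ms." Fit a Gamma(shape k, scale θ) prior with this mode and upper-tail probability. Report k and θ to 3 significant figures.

k ≈ 4.23, θ ≈ 75.7

Gamma(k,θ) with k>1 has mode (k−1)θ, so θ = 245/(k−1).
Need P(X < 789) = 0.99 with θ tied to k this way. Start at k = 2, θ = 245: P(X<789) ≈ 0.831.
Too low — raise k to concentrate. Iterating converges to k ≈ 4.23.
Then θ = 245/(4.23−1) ≈ 75.7.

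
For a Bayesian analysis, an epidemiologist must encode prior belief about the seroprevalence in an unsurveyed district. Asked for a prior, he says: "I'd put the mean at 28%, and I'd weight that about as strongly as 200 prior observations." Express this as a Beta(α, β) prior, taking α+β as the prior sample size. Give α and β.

α = 56, β = 144

Under the effective-sample-size interpretation, Beta(α, β) has prior mean α/(α+β) and prior sample size α+β.
So α+β = 200 and α/(α+β) = 0.28, giving α = 0.28·200 = 56 and β = 200 − 56 = 144.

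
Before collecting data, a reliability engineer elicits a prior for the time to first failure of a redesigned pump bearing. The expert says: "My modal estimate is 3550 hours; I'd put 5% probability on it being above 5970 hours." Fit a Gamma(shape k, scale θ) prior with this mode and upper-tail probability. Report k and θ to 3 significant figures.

k ≈ 11.3, θ ≈ 343

Gamma(k,θ) with k>1 has mode (k−1)θ, so θ = 3550/(k−1).
Need P(X < 5970) = 0.95 with θ tied to k this way. Start at k = 2, θ = 3550: P(X<5970) ≈ 0.501.
Too low — raise k to concentrate. Iterating converges to k ≈ 11.3.
Then θ = 3550/(11.3−1) ≈ 343.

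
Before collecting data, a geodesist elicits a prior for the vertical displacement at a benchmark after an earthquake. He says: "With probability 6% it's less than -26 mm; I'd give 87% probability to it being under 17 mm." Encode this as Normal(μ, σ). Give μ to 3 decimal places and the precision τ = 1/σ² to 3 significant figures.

μ = -1.065, τ = 0.00389

The p-quantile of Normal(μ,σ) is μ + z_p·σ, with z_{0.06} = -1.555 and z_{0.87} = 1.126.
Eliminate σ: μ = (z₂·x₁ − z₁·x₂)/(z₂ − z₁) = (1.126·-26 − (-1.555)·17)/2.681 = -1.065.
Then σ = (x₂ − x₁)/(z₂ − z₁) = (17 − -26)/2.681 = 16.038.
Precision τ = 1/σ² = 1/16.04² = 0.00389.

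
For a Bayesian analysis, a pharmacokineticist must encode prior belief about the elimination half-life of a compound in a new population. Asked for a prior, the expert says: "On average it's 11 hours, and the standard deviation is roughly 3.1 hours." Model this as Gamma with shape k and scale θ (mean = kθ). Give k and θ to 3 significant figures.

k ≈ 12.6, θ ≈ 0.874

For Gamma(k, scale θ): mean = kθ, variance = kθ², so CV = 1/√k.
CV = SD/mean = 3.1/11 = 0.2818, hence k = 1/CV² = 12.6.
Then θ = mean/k = 11/12.6 = 0.874.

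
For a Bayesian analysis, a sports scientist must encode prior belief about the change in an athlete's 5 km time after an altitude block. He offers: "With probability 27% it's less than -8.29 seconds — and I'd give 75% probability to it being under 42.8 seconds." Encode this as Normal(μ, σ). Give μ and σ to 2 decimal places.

The p-quantile of Normal(μ,σ) is μ + z_p·σ, with z_{0.27} = -0.6128 and z_{0.75} = 0.6745.
Eliminate σ: μ = (z₂·x₁ − z₁·x₂)/(z₂ − z₁) = (0.6745·-8.29 − (-0.6128)·42.8)/1.287 = 16.03.
Then σ = (x₂ − x₁)/(z₂ − z₁) = (42.8 − -8.29)/1.287 = 39.69.

μ = 16.03, σ = 39.69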